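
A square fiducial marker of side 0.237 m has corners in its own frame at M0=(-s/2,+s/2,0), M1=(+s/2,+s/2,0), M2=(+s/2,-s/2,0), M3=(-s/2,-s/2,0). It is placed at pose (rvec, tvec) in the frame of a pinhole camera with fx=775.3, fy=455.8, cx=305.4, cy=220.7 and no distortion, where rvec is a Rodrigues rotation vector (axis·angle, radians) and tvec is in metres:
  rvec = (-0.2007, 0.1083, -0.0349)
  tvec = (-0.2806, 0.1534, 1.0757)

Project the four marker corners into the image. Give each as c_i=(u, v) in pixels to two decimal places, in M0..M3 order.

Intrinsics K: fx=775.3, fy=455.8, cx=305.4, cy=220.7
Marker side s = 0.237 m; corners in marker frame (Z=0):
  M0 = (-0.1185, +0.1185, 0)
  M1 = (+0.1185, +0.1185, 0)
  M2 = (+0.1185, -0.1185, 0)
  M3 = (-0.1185, -0.1185, 0)
rvec = (-0.2007, 0.1083, -0.0349), |rvec| = θ = 0.23071 rad = 13.219°
Rodrigues: sinθ=0.22867, 1−cosθ=0.02650; R = I + sinθ·[k]× + (1−cosθ)·[k]×²:
    [+0.99356 +0.02377 +0.11083]
    [-0.04541 +0.97934 +0.19704]
    [-0.10386 -0.20081 +0.97411]
t = (-0.2806, 0.1534, 1.0757) m
M0: Pc = R·M0+t = (-0.39552, +0.27483, +1.06421); u = 775.3·(-0.39552)/1.06421 + 305.4 = 17.2559, v = 455.8·(+0.27483)/1.06421 + 220.7 = 338.4107
M1: Pc = R·M1+t = (-0.16005, +0.26407, +1.03960); u = 775.3·(-0.16005)/1.03960 + 305.4 = 186.0420, v = 455.8·(+0.26407)/1.03960 + 220.7 = 336.4789
M2: Pc = R·M2+t = (-0.16568, +0.03197, +1.08719); u = 775.3·(-0.16568)/1.08719 + 305.4 = 187.2492, v = 455.8·(+0.03197)/1.08719 + 220.7 = 234.1019
M3: Pc = R·M3+t = (-0.40115, +0.04273, +1.11180); u = 775.3·(-0.40115)/1.11180 + 305.4 = 25.6613, v = 455.8·(+0.04273)/1.11180 + 220.7 = 238.2174

c0=(17.26, 338.41) c1=(186.04, 336.48) c2=(187.25, 234.10) c3=(25.66, 238.22)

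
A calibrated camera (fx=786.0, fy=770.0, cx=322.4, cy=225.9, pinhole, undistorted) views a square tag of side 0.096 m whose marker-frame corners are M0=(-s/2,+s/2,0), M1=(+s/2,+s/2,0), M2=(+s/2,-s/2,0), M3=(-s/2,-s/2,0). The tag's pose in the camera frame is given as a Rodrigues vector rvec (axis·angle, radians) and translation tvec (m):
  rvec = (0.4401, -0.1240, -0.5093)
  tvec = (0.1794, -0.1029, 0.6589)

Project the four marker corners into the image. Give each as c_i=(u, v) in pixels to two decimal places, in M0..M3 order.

Intrinsics K: fx=786.0, fy=770.0, cx=322.4, cy=225.9
Marker side s = 0.096 m; corners in marker frame (Z=0):
  M0 = (-0.0480, +0.0480, 0)
  M1 = (+0.0480, +0.0480, 0)
  M2 = (+0.0480, -0.0480, 0)
  M3 = (-0.0480, -0.0480, 0)
rvec = (0.4401, -0.1240, -0.5093), |rvec| = θ = 0.68443 rad = 39.215°
Rodrigues: sinθ=0.63223, 1−cosθ=0.22522; R = I + sinθ·[k]× + (1−cosθ)·[k]×²:
    [+0.86790 +0.44422 -0.22231]
    [-0.49669 +0.78217 -0.37617]
    [+0.00678 +0.43690 +0.89949]
t = (0.1794, -0.1029, 0.6589) m
M0: Pc = R·M0+t = (+0.15906, -0.04151, +0.67955); u = 786.0·(+0.15906)/0.67955 + 322.4 = 506.3815, v = 770.0·(-0.04151)/0.67955 + 225.9 = 178.8595
M1: Pc = R·M1+t = (+0.24238, -0.08920, +0.68020); u = 786.0·(+0.24238)/0.68020 + 322.4 = 602.4838, v = 770.0·(-0.08920)/0.68020 + 225.9 = 124.9264
M2: Pc = R·M2+t = (+0.19974, -0.16429, +0.63825); u = 786.0·(+0.19974)/0.63825 + 322.4 = 568.3724, v = 770.0·(-0.16429)/0.63825 + 225.9 = 27.7034
M3: Pc = R·M3+t = (+0.11642, -0.11660, +0.63760); u = 786.0·(+0.11642)/0.63760 + 322.4 = 465.9136, v = 770.0·(-0.11660)/0.63760 + 225.9 = 85.0850

c0=(506.38, 178.86) c1=(602.48, 124.93) c2=(568.37, 27.70) c3=(465.91, 85.09)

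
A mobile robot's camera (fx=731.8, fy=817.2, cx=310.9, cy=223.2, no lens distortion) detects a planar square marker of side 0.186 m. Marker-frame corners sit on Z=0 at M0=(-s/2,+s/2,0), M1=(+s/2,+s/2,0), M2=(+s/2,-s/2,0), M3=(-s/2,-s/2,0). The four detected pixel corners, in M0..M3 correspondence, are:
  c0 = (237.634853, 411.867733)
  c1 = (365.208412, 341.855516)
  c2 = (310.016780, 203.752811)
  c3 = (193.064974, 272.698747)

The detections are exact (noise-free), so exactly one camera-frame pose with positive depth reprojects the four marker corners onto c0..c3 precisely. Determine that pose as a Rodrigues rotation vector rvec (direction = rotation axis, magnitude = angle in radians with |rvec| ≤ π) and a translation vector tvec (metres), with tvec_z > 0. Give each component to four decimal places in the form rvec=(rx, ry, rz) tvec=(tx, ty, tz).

rvec=(-0.3584, 0.2474, -0.4433) tvec=(-0.0480, 0.0974, 0.9678)

Intrinsics K: fx=731.8, fy=817.2, cx=310.9, cy=223.2
Marker side s = 0.186 m; corners in marker frame (Z=0):
  M0 = (-0.0930, +0.0930, 0)
  M1 = (+0.0930, +0.0930, 0)
  M2 = (+0.0930, -0.0930, 0)
  M3 = (-0.0930, -0.0930, 0)
Detected image corners:
  c0 = (237.634853, 411.867733) px
  c1 = (365.208412, 341.855516) px
  c2 = (310.016780, 203.752811) px
  c3 = (193.064974, 272.698747) px
Planar DLT: solve 8×8 A·h = b for H (H[2,2]=1):
  H  [+612.01843 +156.66231 +274.63959]
  H  [-422.64762 +621.82703 +305.47047]
  H  [-0.16001 -0.40180 +1.00000]
B = K⁻¹H; ‖b₁‖=1.033224, ‖b₂‖=1.033224; λ = 2/(‖b₁‖+‖b₂‖) = 0.967844, sign → tz>0 ⇒ λ=+0.967844
r₁ = λ·B[:,0] = (+0.87522,-0.45826,-0.15487); r₂ = λ·B[:,1] = (+0.37241,+0.84267,-0.38888)
r₃ = r₁×r₂ = (+0.30871,+0.28268,+0.90818); SVD([r₁ r₂ r₃]) → R = UVᵀ:
  R  [+0.87522 +0.37241 +0.30871]
  R  [-0.45826 +0.84267 +0.28268]
  R  [-0.15487 -0.38888 +0.90818]
t = (-0.04796, +0.09744, +0.96784) m
tr R = 2.626071; θ = arccos((tr R − 1)/2) = 0.621450 rad = 35.606°
axis k = ((R−Rᵀ)₃₂, (R−Rᵀ)₁₃, (R−Rᵀ)₂₁) / (2 sinθ) = (-0.576724, +0.398116, -0.713368)
rvec = θ·k = (-0.358405, +0.247409, -0.443322)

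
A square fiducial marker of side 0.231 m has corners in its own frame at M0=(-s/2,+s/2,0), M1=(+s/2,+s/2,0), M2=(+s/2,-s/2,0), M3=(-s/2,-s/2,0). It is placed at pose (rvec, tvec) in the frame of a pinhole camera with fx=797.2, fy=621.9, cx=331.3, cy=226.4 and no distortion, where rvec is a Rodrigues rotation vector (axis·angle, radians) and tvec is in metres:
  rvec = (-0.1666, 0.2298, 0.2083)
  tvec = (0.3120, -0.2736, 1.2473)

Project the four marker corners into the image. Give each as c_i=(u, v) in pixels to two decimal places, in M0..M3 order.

Intrinsics K: fx=797.2, fy=621.9, cx=331.3, cy=226.4
Marker side s = 0.231 m; corners in marker frame (Z=0):
  M0 = (-0.1155, +0.1155, 0)
  M1 = (+0.1155, +0.1155, 0)
  M2 = (+0.1155, -0.1155, 0)
  M3 = (-0.1155, -0.1155, 0)
rvec = (-0.1666, 0.2298, 0.2083), |rvec| = θ = 0.35207 rad = 20.172°
Rodrigues: sinθ=0.34484, 1−cosθ=0.06134; R = I + sinθ·[k]× + (1−cosθ)·[k]×²:
    [+0.95240 -0.22297 +0.20791]
    [+0.18508 +0.96479 +0.18687]
    [-0.24225 -0.13949 +0.96013]
t = (0.3120, -0.2736, 1.2473) m
M0: Pc = R·M0+t = (+0.17625, -0.18354, +1.25917); u = 797.2·(+0.17625)/1.25917 + 331.3 = 442.8837, v = 621.9·(-0.18354)/1.25917 + 226.4 = 135.7487
M1: Pc = R·M1+t = (+0.39625, -0.14079, +1.20321); u = 797.2·(+0.39625)/1.20321 + 331.3 = 593.8394, v = 621.9·(-0.14079)/1.20321 + 226.4 = 153.6302
M2: Pc = R·M2+t = (+0.44775, -0.36366, +1.23543); u = 797.2·(+0.44775)/1.23543 + 331.3 = 620.2276, v = 621.9·(-0.36366)/1.23543 + 226.4 = 43.3397
M3: Pc = R·M3+t = (+0.22775, -0.40641, +1.29139); u = 797.2·(+0.22775)/1.29139 + 331.3 = 471.8950, v = 621.9·(-0.40641)/1.29139 + 226.4 = 30.6836

c0=(442.88, 135.75) c1=(593.84, 153.63) c2=(620.23, 43.34) c3=(471.89, 30.68)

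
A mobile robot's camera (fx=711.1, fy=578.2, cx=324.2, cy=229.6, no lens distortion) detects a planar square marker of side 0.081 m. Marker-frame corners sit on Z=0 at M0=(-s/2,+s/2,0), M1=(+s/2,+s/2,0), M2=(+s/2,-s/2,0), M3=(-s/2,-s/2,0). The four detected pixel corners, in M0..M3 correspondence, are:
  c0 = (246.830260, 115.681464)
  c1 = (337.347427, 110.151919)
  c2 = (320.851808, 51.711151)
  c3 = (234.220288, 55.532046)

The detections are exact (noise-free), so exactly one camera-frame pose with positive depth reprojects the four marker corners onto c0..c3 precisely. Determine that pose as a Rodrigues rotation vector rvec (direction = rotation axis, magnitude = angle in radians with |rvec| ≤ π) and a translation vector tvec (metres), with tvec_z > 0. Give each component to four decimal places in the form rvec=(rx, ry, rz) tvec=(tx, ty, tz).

rvec=(-0.4073, -0.1735, -0.1540) tvec=(-0.0351, -0.1629, 0.6406)

Intrinsics K: fx=711.1, fy=578.2, cx=324.2, cy=229.6
Marker side s = 0.081 m; corners in marker frame (Z=0):
  M0 = (-0.0405, +0.0405, 0)
  M1 = (+0.0405, +0.0405, 0)
  M2 = (+0.0405, -0.0405, 0)
  M3 = (-0.0405, -0.0405, 0)
Detected image corners:
  c0 = (246.830260, 115.681464) px
  c1 = (337.347427, 110.151919) px
  c2 = (320.851808, 51.711151) px
  c3 = (234.220288, 55.532046) px
Planar DLT: solve 8×8 A·h = b for H (H[2,2]=1):
  H  [+1180.95556 +11.25106 +285.19220]
  H  [-31.73161 +682.58034 +82.52862]
  H  [+0.30905 -0.59237 +1.00000]
B = K⁻¹H; ‖b₁‖=1.561084, ‖b₂‖=1.561084; λ = 2/(‖b₁‖+‖b₂‖) = 0.640580, sign → tz>0 ⇒ λ=+0.640580
r₁ = λ·B[:,0] = (+0.97358,-0.11377,+0.19797); r₂ = λ·B[:,1] = (+0.18314,+0.90690,-0.37946)
r₃ = r₁×r₂ = (-0.13637,+0.40569,+0.90378); SVD([r₁ r₂ r₃]) → R = UVᵀ:
  R  [+0.97358 +0.18314 -0.13637]
  R  [-0.11377 +0.90690 +0.40569]
  R  [+0.19797 -0.37946 +0.90378]
t = (-0.03514, -0.16294, +0.64058) m
tr R = 2.784267; θ = arccos((tr R − 1)/2) = 0.468750 rad = 26.857°
axis k = ((R−Rᵀ)₃₂, (R−Rᵀ)₁₃, (R−Rᵀ)₂₁) / (2 sinθ) = (-0.868965, -0.370031, -0.328599)
rvec = θ·k = (-0.407328, -0.173452, -0.154031)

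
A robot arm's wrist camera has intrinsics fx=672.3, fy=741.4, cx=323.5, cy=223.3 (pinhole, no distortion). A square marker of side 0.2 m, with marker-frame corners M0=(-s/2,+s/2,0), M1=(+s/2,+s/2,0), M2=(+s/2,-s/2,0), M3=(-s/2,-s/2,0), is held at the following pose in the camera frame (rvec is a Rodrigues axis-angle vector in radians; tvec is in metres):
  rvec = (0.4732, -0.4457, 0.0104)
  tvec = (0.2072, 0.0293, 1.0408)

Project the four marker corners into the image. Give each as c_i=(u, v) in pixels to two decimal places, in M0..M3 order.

c0=(391.60, 314.08) c1=(494.48, 295.23) c2=(523.34, 173.98) c3=(413.54, 183.97)

Intrinsics K: fx=672.3, fy=741.4, cx=323.5, cy=223.3
Marker side s = 0.2 m; corners in marker frame (Z=0):
  M0 = (-0.1000, +0.1000, 0)
  M1 = (+0.1000, +0.1000, 0)
  M2 = (+0.1000, -0.1000, 0)
  M3 = (-0.1000, -0.1000, 0)
rvec = (0.4732, -0.4457, 0.0104), |rvec| = θ = 0.65013 rad = 37.250°
Rodrigues: sinθ=0.60529, 1−cosθ=0.20400; R = I + sinθ·[k]× + (1−cosθ)·[k]×²:
    [+0.90407 -0.11147 -0.41258]
    [-0.09211 +0.89188 -0.44280]
    [+0.41733 +0.43833 +0.79605]
t = (0.2072, 0.0293, 1.0408) m
M0: Pc = R·M0+t = (+0.10565, +0.12770, +1.04290); u = 672.3·(+0.10565)/1.04290 + 323.5 = 391.6038, v = 741.4·(+0.12770)/1.04290 + 223.3 = 314.0812
M1: Pc = R·M1+t = (+0.28646, +0.10928, +1.12637); u = 672.3·(+0.28646)/1.12637 + 323.5 = 494.4809, v = 741.4·(+0.10928)/1.12637 + 223.3 = 295.2286
M2: Pc = R·M2+t = (+0.30875, -0.06910, +1.03870); u = 672.3·(+0.30875)/1.03870 + 323.5 = 523.3417, v = 741.4·(-0.06910)/1.03870 + 223.3 = 173.9792
M3: Pc = R·M3+t = (+0.12794, -0.05068, +0.95523); u = 672.3·(+0.12794)/0.95523 + 323.5 = 413.5450, v = 741.4·(-0.05068)/0.95523 + 223.3 = 183.9673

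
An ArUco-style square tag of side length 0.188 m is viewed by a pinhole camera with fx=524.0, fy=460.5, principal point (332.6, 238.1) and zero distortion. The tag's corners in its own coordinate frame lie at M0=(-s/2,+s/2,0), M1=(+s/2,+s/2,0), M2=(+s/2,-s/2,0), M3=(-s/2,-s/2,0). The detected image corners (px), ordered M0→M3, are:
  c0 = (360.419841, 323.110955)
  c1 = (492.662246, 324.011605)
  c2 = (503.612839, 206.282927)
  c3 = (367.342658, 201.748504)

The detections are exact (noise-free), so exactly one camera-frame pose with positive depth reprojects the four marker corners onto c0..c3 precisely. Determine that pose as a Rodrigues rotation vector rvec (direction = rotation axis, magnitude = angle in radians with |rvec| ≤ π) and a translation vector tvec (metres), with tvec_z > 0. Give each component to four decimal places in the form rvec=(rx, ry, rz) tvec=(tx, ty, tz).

rvec=(0.1239, -0.1109, 0.0355) tvec=(0.1352, 0.0413, 0.7135)

Intrinsics K: fx=524.0, fy=460.5, cx=332.6, cy=238.1
Marker side s = 0.188 m; corners in marker frame (Z=0):
  M0 = (-0.0940, +0.0940, 0)
  M1 = (+0.0940, +0.0940, 0)
  M2 = (+0.0940, -0.0940, 0)
  M3 = (-0.0940, -0.0940, 0)
Detected image corners:
  c0 = (360.419841, 323.110955) px
  c1 = (492.662246, 324.011605) px
  c2 = (503.612839, 206.282927) px
  c3 = (367.342658, 201.748504) px
Planar DLT: solve 8×8 A·h = b for H (H[2,2]=1):
  H  [+781.97875 +25.61278 +431.93379]
  H  [+55.93089 +680.60322 +264.76429]
  H  [+0.15782 +0.17008 +1.00000]
B = K⁻¹H; ‖b₁‖=1.401637, ‖b₂‖=1.401637; λ = 2/(‖b₁‖+‖b₂‖) = 0.713451, sign → tz>0 ⇒ λ=+0.713451
r₁ = λ·B[:,0] = (+0.99323,+0.02844,+0.11260); r₂ = λ·B[:,1] = (-0.04215,+0.99171,+0.12135)
r₃ = r₁×r₂ = (-0.10821,-0.12527,+0.98620); SVD([r₁ r₂ r₃]) → R = UVᵀ:
  R  [+0.99323 -0.04215 -0.10821]
  R  [+0.02844 +0.99171 -0.12527]
  R  [+0.11260 +0.12135 +0.98620]
t = (+0.13525, +0.04131, +0.71345) m
tr R = 2.971153; θ = arccos((tr R − 1)/2) = 0.170050 rad = 9.743°
axis k = ((R−Rᵀ)₃₂, (R−Rᵀ)₁₃, (R−Rᵀ)₂₁) / (2 sinθ) = (+0.728635, -0.652379, +0.208548)
rvec = θ·k = (+0.123905, -0.110937, +0.035464)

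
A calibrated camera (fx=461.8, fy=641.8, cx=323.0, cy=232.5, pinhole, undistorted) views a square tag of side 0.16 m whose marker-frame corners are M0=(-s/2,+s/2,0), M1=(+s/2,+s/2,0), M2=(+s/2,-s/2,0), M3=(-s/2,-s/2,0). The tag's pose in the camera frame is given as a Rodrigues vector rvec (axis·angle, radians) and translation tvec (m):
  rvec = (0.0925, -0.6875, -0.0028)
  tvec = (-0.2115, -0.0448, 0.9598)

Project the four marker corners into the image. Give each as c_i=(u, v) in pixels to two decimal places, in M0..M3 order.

Intrinsics K: fx=461.8, fy=641.8, cx=323.0, cy=232.5
Marker side s = 0.16 m; corners in marker frame (Z=0):
  M0 = (-0.0800, +0.0800, 0)
  M1 = (+0.0800, +0.0800, 0)
  M2 = (+0.0800, -0.0800, 0)
  M3 = (-0.0800, -0.0800, 0)
rvec = (0.0925, -0.6875, -0.0028), |rvec| = θ = 0.69370 rad = 39.746°
Rodrigues: sinθ=0.63939, 1−cosθ=0.23111; R = I + sinθ·[k]× + (1−cosθ)·[k]×²:
    [+0.77299 -0.02796 -0.63380]
    [-0.03312 +0.99589 -0.08433]
    [+0.63355 +0.08618 +0.76889]
t = (-0.2115, -0.0448, 0.9598) m
M0: Pc = R·M0+t = (-0.27558, +0.03752, +0.91601); u = 461.8·(-0.27558)/0.91601 + 323.0 = 184.0702, v = 641.8·(+0.03752)/0.91601 + 232.5 = 258.7888
M1: Pc = R·M1+t = (-0.15190, +0.03222, +1.01738); u = 461.8·(-0.15190)/1.01738 + 323.0 = 254.0520, v = 641.8·(+0.03222)/1.01738 + 232.5 = 252.8263
M2: Pc = R·M2+t = (-0.14742, -0.12712, +1.00359); u = 461.8·(-0.14742)/1.00359 + 323.0 = 255.1633, v = 641.8·(-0.12712)/1.00359 + 232.5 = 151.2057
M3: Pc = R·M3+t = (-0.27110, -0.12182, +0.90222); u = 461.8·(-0.27110)/0.90222 + 323.0 = 184.2367, v = 641.8·(-0.12182)/0.90222 + 232.5 = 145.8419

c0=(184.07, 258.79) c1=(254.05, 252.83) c2=(255.16, 151.21) c3=(184.24, 145.84)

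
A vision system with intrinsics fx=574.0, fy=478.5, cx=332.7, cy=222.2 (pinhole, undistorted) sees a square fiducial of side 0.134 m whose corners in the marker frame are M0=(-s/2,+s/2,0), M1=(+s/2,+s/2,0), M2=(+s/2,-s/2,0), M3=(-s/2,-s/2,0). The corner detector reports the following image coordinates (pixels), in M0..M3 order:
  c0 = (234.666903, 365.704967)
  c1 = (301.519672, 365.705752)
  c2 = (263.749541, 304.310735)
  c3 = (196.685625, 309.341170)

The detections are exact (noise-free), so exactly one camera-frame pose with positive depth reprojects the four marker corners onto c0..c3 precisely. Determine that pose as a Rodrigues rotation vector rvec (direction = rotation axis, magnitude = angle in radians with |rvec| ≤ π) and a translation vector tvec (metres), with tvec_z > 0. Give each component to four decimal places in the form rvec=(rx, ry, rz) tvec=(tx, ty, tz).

rvec=(0.4358, 0.5209, -0.2955) tvec=(-0.1269, 0.2070, 0.8624)

Intrinsics K: fx=574.0, fy=478.5, cx=332.7, cy=222.2
Marker side s = 0.134 m; corners in marker frame (Z=0):
  M0 = (-0.0670, +0.0670, 0)
  M1 = (+0.0670, +0.0670, 0)
  M2 = (+0.0670, -0.0670, 0)
  M3 = (-0.0670, -0.0670, 0)
Detected image corners:
  c0 = (234.666903, 365.704967) px
  c1 = (301.519672, 365.705752) px
  c2 = (263.749541, 304.310735) px
  c3 = (196.685625, 309.341170) px
Planar DLT: solve 8×8 A·h = b for H (H[2,2]=1):
  H  [+344.77964 +376.16568 +248.23703]
  H  [-227.33796 +564.77708 +337.05806]
  H  [-0.62166 +0.37518 +1.00000]
B = K⁻¹H; ‖b₁‖=1.159615, ‖b₂‖=1.159615; λ = 2/(‖b₁‖+‖b₂‖) = 0.862355, sign → tz>0 ⇒ λ=+0.862355
r₁ = λ·B[:,0] = (+0.82871,-0.16077,-0.53609); r₂ = λ·B[:,1] = (+0.37761,+0.86760,+0.32354)
r₃ = r₁×r₂ = (+0.41310,-0.47055,+0.77970); SVD([r₁ r₂ r₃]) → R = UVᵀ:
  R  [+0.82871 +0.37761 +0.41310]
  R  [-0.16077 +0.86760 -0.47055]
  R  [-0.53609 +0.32354 +0.77970]
t = (-0.12689, +0.20700, +0.86236) m
tr R = 2.476012; θ = arccos((tr R − 1)/2) = 0.740686 rad = 42.438°
axis k = ((R−Rᵀ)₃₂, (R−Rᵀ)₁₃, (R−Rᵀ)₂₁) / (2 sinθ) = (+0.588395, +0.703318, -0.398917)
rvec = θ·k = (+0.435816, +0.520938, -0.295472)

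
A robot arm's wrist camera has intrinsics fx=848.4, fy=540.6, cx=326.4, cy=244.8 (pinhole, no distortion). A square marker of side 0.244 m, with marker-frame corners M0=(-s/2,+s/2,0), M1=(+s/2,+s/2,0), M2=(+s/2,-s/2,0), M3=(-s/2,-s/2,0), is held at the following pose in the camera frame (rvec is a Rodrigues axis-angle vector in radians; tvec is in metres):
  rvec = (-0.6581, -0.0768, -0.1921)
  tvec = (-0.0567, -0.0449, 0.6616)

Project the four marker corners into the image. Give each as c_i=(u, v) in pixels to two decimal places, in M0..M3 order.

Intrinsics K: fx=848.4, fy=540.6, cx=326.4, cy=244.8
Marker side s = 0.244 m; corners in marker frame (Z=0):
  M0 = (-0.1220, +0.1220, 0)
  M1 = (+0.1220, +0.1220, 0)
  M2 = (+0.1220, -0.1220, 0)
  M3 = (-0.1220, -0.1220, 0)
rvec = (-0.6581, -0.0768, -0.1921), |rvec| = θ = 0.68985 rad = 39.526°
Rodrigues: sinθ=0.63642, 1−cosθ=0.22866; R = I + sinθ·[k]× + (1−cosθ)·[k]×²:
    [+0.97944 +0.20151 -0.01011]
    [-0.15294 +0.77417 +0.61422]
    [+0.13159 -0.60004 +0.78907]
t = (-0.0567, -0.0449, 0.6616) m
M0: Pc = R·M0+t = (-0.15161, +0.06821, +0.57234); u = 848.4·(-0.15161)/0.57234 + 326.4 = 101.6673, v = 540.6·(+0.06821)/0.57234 + 244.8 = 309.2250
M1: Pc = R·M1+t = (+0.08737, +0.03089, +0.60445); u = 848.4·(+0.08737)/0.60445 + 326.4 = 449.0386, v = 540.6·(+0.03089)/0.60445 + 244.8 = 272.4278
M2: Pc = R·M2+t = (+0.03821, -0.15801, +0.75086); u = 848.4·(+0.03821)/0.75086 + 326.4 = 369.5706, v = 540.6·(-0.15801)/0.75086 + 244.8 = 131.0385
M3: Pc = R·M3+t = (-0.20077, -0.12069, +0.71875); u = 848.4·(-0.20077)/0.71875 + 326.4 = 89.4090, v = 540.6·(-0.12069)/0.71875 + 244.8 = 154.0237

c0=(101.67, 309.22) c1=(449.04, 272.43) c2=(369.57, 131.04) c3=(89.41, 154.02)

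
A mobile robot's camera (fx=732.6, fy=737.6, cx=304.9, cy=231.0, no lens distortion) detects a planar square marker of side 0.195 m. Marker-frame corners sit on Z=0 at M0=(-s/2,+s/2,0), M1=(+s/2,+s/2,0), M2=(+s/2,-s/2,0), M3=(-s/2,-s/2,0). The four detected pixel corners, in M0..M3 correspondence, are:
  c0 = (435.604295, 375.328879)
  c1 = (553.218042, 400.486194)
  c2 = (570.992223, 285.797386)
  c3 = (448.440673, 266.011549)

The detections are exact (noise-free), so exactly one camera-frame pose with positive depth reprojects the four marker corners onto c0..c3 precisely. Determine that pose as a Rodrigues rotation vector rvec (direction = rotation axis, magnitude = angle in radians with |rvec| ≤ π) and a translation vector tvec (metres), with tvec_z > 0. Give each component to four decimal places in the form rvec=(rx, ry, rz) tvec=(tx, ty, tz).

Intrinsics K: fx=732.6, fy=737.6, cx=304.9, cy=231.0
Marker side s = 0.195 m; corners in marker frame (Z=0):
  M0 = (-0.0975, +0.0975, 0)
  M1 = (+0.0975, +0.0975, 0)
  M2 = (+0.0975, -0.0975, 0)
  M3 = (-0.0975, -0.0975, 0)
Detected image corners:
  c0 = (435.604295, 375.328879) px
  c1 = (553.218042, 400.486194) px
  c2 = (570.992223, 285.797386) px
  c3 = (448.440673, 266.011549) px
Planar DLT: solve 8×8 A·h = b for H (H[2,2]=1):
  H  [+474.48192 +9.74413 +500.28786]
  H  [+22.18816 +632.09711 +332.55390]
  H  [-0.28106 +0.17505 +1.00000]
B = K⁻¹H; ‖b₁‖=0.823178, ‖b₂‖=0.823178; λ = 2/(‖b₁‖+‖b₂‖) = 1.214804, sign → tz>0 ⇒ λ=+1.214804
r₁ = λ·B[:,0] = (+0.92889,+0.14347,-0.34143); r₂ = λ·B[:,1] = (-0.07234,+0.97445,+0.21265)
r₃ = r₁×r₂ = (+0.36322,-0.17283,+0.91553); SVD([r₁ r₂ r₃]) → R = UVᵀ:
  R  [+0.92889 -0.07234 +0.36322]
  R  [+0.14347 +0.97445 -0.17283]
  R  [-0.34143 +0.21265 +0.91553]
t = (+0.32399, +0.16726, +1.21480) m
tr R = 2.818872; θ = arccos((tr R − 1)/2) = 0.428871 rad = 24.572°
axis k = ((R−Rᵀ)₃₂, (R−Rᵀ)₁₃, (R−Rᵀ)₂₁) / (2 sinθ) = (+0.463489, +0.847255, +0.259493)
rvec = θ·k = (+0.198777, +0.363363, +0.111289)

rvec=(0.1988, 0.3634, 0.1113) tvec=(0.3240, 0.1673, 1.2148)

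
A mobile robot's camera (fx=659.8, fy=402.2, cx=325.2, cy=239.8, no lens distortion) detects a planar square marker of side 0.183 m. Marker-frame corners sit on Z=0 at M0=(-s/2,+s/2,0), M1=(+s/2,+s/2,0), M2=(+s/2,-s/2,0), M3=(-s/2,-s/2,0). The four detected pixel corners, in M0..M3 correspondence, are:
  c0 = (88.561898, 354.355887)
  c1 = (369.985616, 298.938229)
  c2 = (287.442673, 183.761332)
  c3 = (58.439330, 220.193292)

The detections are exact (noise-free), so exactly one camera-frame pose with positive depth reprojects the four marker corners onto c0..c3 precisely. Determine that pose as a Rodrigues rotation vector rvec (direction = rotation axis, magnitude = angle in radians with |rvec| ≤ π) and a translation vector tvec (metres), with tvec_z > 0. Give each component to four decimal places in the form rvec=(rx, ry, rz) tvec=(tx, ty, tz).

rvec=(-0.6327, -0.0891, -0.3290) tvec=(-0.0871, 0.0196, 0.4682)

Intrinsics K: fx=659.8, fy=402.2, cx=325.2, cy=239.8
Marker side s = 0.183 m; corners in marker frame (Z=0):
  M0 = (-0.0915, +0.0915, 0)
  M1 = (+0.0915, +0.0915, 0)
  M2 = (+0.0915, -0.0915, 0)
  M3 = (-0.0915, -0.0915, 0)
Detected image corners:
  c0 = (88.561898, 354.355887) px
  c1 = (369.985616, 298.938229) px
  c2 = (287.442673, 183.761332) px
  c3 = (58.439330, 220.193292) px
Planar DLT: solve 8×8 A·h = b for H (H[2,2]=1):
  H  [+1456.65518 +69.99307 +202.51575]
  H  [-142.87243 +360.16362 +256.60935]
  H  [+0.38723 -1.20787 +1.00000]
B = K⁻¹H; ‖b₁‖=2.135699, ‖b₂‖=2.135699; λ = 2/(‖b₁‖+‖b₂‖) = 0.468231, sign → tz>0 ⇒ λ=+0.468231
r₁ = λ·B[:,0] = (+0.94436,-0.27443,+0.18131); r₂ = λ·B[:,1] = (+0.32842,+0.75649,-0.56556)
r₃ = r₁×r₂ = (+0.01805,+0.59364,+0.80453); SVD([r₁ r₂ r₃]) → R = UVᵀ:
  R  [+0.94436 +0.32842 +0.01805]
  R  [-0.27443 +0.75649 +0.59364]
  R  [+0.18131 -0.56556 +0.80453]
t = (-0.08706, +0.01957, +0.46823) m
tr R = 2.505380; θ = arccos((tr R − 1)/2) = 0.718658 rad = 41.176°
axis k = ((R−Rᵀ)₃₂, (R−Rᵀ)₁₃, (R−Rᵀ)₂₁) / (2 sinθ) = (-0.880349, -0.123993, -0.457834)
rvec = θ·k = (-0.632670, -0.089109, -0.329026)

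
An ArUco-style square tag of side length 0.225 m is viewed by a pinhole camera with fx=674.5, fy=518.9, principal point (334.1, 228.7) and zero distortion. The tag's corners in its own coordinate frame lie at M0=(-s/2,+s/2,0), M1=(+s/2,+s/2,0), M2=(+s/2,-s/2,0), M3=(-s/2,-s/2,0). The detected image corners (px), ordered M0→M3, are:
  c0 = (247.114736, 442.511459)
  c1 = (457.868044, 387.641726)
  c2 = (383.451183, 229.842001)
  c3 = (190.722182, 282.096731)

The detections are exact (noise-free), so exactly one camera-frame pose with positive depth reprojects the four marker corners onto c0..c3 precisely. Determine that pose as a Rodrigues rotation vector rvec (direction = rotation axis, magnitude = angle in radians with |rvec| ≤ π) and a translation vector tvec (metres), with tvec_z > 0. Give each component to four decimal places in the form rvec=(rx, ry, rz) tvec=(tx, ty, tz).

rvec=(-0.2634, 0.0845, -0.3324) tvec=(-0.0172, 0.1416, 0.7094)

Intrinsics K: fx=674.5, fy=518.9, cx=334.1, cy=228.7
Marker side s = 0.225 m; corners in marker frame (Z=0):
  M0 = (-0.1125, +0.1125, 0)
  M1 = (+0.1125, +0.1125, 0)
  M2 = (+0.1125, -0.1125, 0)
  M3 = (-0.1125, -0.1125, 0)
Detected image corners:
  c0 = (247.114736, 442.511459) px
  c1 = (457.868044, 387.641726) px
  c2 = (383.451183, 229.842001) px
  c3 = (190.722182, 282.096731) px
Planar DLT: solve 8×8 A·h = b for H (H[2,2]=1):
  H  [+877.43742 +169.12561 +317.77305]
  H  [-256.14692 +579.89444 +332.29247]
  H  [-0.05466 -0.37936 +1.00000]
B = K⁻¹H; ‖b₁‖=1.409575, ‖b₂‖=1.409575; λ = 2/(‖b₁‖+‖b₂‖) = 0.709434, sign → tz>0 ⇒ λ=+0.709434
r₁ = λ·B[:,0] = (+0.94209,-0.33311,-0.03878); r₂ = λ·B[:,1] = (+0.31119,+0.91144,-0.26913)
r₃ = r₁×r₂ = (+0.12500,+0.24148,+0.96232); SVD([r₁ r₂ r₃]) → R = UVᵀ:
  R  [+0.94209 +0.31119 +0.12500]
  R  [-0.33311 +0.91144 +0.24148]
  R  [-0.03878 -0.26913 +0.96232]
t = (-0.01717, +0.14163, +0.70943) m
tr R = 2.815855; θ = arccos((tr R − 1)/2) = 0.432484 rad = 24.780°
axis k = ((R−Rᵀ)₃₂, (R−Rᵀ)₁₃, (R−Rᵀ)₂₁) / (2 sinθ) = (-0.609135, +0.195376, -0.768624)
rvec = θ·k = (-0.263441, +0.084497, -0.332418)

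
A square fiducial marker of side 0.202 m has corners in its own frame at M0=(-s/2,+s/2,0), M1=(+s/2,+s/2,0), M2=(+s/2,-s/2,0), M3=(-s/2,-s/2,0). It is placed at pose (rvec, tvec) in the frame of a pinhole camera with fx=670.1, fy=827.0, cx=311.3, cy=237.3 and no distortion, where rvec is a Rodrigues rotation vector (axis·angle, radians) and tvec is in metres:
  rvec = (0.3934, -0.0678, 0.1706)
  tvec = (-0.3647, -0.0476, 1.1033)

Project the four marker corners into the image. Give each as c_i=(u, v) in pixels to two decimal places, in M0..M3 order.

c0=(25.76, 258.42) c1=(146.34, 280.14) c2=(157.16, 141.87) c3=(28.12, 115.98)

Intrinsics K: fx=670.1, fy=827.0, cx=311.3, cy=237.3
Marker side s = 0.202 m; corners in marker frame (Z=0):
  M0 = (-0.1010, +0.1010, 0)
  M1 = (+0.1010, +0.1010, 0)
  M2 = (+0.1010, -0.1010, 0)
  M3 = (-0.1010, -0.1010, 0)
rvec = (0.3934, -0.0678, 0.1706), |rvec| = θ = 0.43413 rad = 24.874°
Rodrigues: sinθ=0.42062, 1−cosθ=0.09276; R = I + sinθ·[k]× + (1−cosθ)·[k]×²:
    [+0.98341 -0.17842 -0.03266]
    [+0.15216 +0.90950 -0.38685]
    [+0.09872 +0.37547 +0.92156]
t = (-0.3647, -0.0476, 1.1033) m
M0: Pc = R·M0+t = (-0.48205, +0.02889, +1.13125); u = 670.1·(-0.48205)/1.13125 + 311.3 = 25.7591, v = 827.0·(+0.02889)/1.13125 + 237.3 = 258.4208
M1: Pc = R·M1+t = (-0.28340, +0.05963, +1.15119); u = 670.1·(-0.28340)/1.15119 + 311.3 = 146.3377, v = 827.0·(+0.05963)/1.15119 + 237.3 = 280.1359
M2: Pc = R·M2+t = (-0.24735, -0.12409, +1.07535); u = 670.1·(-0.24735)/1.07535 + 311.3 = 157.1616, v = 827.0·(-0.12409)/1.07535 + 237.3 = 141.8674
M3: Pc = R·M3+t = (-0.44600, -0.15483, +1.05541); u = 670.1·(-0.44600)/1.05541 + 311.3 = 28.1225, v = 827.0·(-0.15483)/1.05541 + 237.3 = 115.9792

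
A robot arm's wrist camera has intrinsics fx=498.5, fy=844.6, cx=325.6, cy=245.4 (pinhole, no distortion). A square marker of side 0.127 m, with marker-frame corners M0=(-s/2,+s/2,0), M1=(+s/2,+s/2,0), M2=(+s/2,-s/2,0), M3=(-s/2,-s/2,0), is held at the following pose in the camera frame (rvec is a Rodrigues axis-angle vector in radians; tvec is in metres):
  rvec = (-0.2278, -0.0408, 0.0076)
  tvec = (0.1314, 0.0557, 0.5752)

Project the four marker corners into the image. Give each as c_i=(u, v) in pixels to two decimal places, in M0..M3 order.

Intrinsics K: fx=498.5, fy=844.6, cx=325.6, cy=245.4
Marker side s = 0.127 m; corners in marker frame (Z=0):
  M0 = (-0.0635, +0.0635, 0)
  M1 = (+0.0635, +0.0635, 0)
  M2 = (+0.0635, -0.0635, 0)
  M3 = (-0.0635, -0.0635, 0)
rvec = (-0.2278, -0.0408, 0.0076), |rvec| = θ = 0.23155 rad = 13.267°
Rodrigues: sinθ=0.22949, 1−cosθ=0.02669; R = I + sinθ·[k]× + (1−cosθ)·[k]×²:
    [+0.99914 -0.00291 -0.04130]
    [+0.01216 +0.97414 +0.22562]
    [+0.03957 -0.22592 +0.97334]
t = (0.1314, 0.0557, 0.5752) m
M0: Pc = R·M0+t = (+0.06777, +0.11679, +0.55834); u = 498.5·(+0.06777)/0.55834 + 325.6 = 386.1066, v = 844.6·(+0.11679)/0.55834 + 245.4 = 422.0615
M1: Pc = R·M1+t = (+0.19466, +0.11833, +0.56337); u = 498.5·(+0.19466)/0.56337 + 325.6 = 497.8475, v = 844.6·(+0.11833)/0.56337 + 245.4 = 422.8004
M2: Pc = R·M2+t = (+0.19503, -0.00539, +0.59206); u = 498.5·(+0.19503)/0.59206 + 325.6 = 489.8108, v = 844.6·(-0.00539)/0.59206 + 245.4 = 237.7168
M3: Pc = R·M3+t = (+0.06814, -0.00693, +0.58703); u = 498.5·(+0.06814)/0.58703 + 325.6 = 383.4626, v = 844.6·(-0.00693)/0.58703 + 245.4 = 235.4294

c0=(386.11, 422.06) c1=(497.85, 422.80) c2=(489.81, 237.72) c3=(383.46, 235.43)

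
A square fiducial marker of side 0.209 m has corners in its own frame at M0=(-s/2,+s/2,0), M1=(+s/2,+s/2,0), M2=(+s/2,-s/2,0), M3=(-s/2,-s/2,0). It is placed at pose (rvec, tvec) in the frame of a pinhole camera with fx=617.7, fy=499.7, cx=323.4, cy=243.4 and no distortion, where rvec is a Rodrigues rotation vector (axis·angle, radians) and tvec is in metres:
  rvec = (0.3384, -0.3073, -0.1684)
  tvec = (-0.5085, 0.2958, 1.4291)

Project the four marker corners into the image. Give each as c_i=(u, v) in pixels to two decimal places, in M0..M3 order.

c0=(67.72, 387.71) c1=(158.52, 367.43) c2=(139.94, 305.45) c3=(43.51, 324.28)

Intrinsics K: fx=617.7, fy=499.7, cx=323.4, cy=243.4
Marker side s = 0.209 m; corners in marker frame (Z=0):
  M0 = (-0.1045, +0.1045, 0)
  M1 = (+0.1045, +0.1045, 0)
  M2 = (+0.1045, -0.1045, 0)
  M3 = (-0.1045, -0.1045, 0)
rvec = (0.3384, -0.3073, -0.1684), |rvec| = θ = 0.48714 rad = 27.911°
Rodrigues: sinθ=0.46810, 1−cosθ=0.11633; R = I + sinθ·[k]× + (1−cosθ)·[k]×²:
    [+0.93981 +0.11084 -0.32322]
    [-0.21279 +0.92997 -0.29981]
    [+0.26736 +0.35054 +0.89758]
t = (-0.5085, 0.2958, 1.4291) m
M0: Pc = R·M0+t = (-0.59513, +0.41522, +1.43779); u = 617.7·(-0.59513)/1.43779 + 323.4 = 67.7235, v = 499.7·(+0.41522)/1.43779 + 243.4 = 387.7077
M1: Pc = R·M1+t = (-0.39871, +0.37074, +1.49367); u = 617.7·(-0.39871)/1.49367 + 323.4 = 158.5167, v = 499.7·(+0.37074)/1.49367 + 243.4 = 367.4307
M2: Pc = R·M2+t = (-0.42187, +0.17638, +1.42041); u = 617.7·(-0.42187)/1.42041 + 323.4 = 139.9378, v = 499.7·(+0.17638)/1.42041 + 243.4 = 305.4512
M3: Pc = R·M3+t = (-0.61829, +0.22086, +1.36453); u = 617.7·(-0.61829)/1.36453 + 323.4 = 43.5090, v = 499.7·(+0.22086)/1.36453 + 243.4 = 324.2788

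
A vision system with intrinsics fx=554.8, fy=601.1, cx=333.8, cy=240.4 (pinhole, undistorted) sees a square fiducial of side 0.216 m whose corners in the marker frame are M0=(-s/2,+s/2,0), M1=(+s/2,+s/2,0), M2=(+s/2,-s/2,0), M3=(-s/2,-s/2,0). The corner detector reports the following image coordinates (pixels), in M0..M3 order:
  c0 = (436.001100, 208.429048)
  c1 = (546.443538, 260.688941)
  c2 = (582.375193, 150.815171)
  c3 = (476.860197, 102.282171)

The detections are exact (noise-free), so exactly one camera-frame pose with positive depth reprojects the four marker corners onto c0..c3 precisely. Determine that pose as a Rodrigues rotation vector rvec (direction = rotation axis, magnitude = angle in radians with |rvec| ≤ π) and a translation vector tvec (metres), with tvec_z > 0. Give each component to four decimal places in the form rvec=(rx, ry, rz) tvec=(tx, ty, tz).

Intrinsics K: fx=554.8, fy=601.1, cx=333.8, cy=240.4
Marker side s = 0.216 m; corners in marker frame (Z=0):
  M0 = (-0.1080, +0.1080, 0)
  M1 = (+0.1080, +0.1080, 0)
  M2 = (+0.1080, -0.1080, 0)
  M3 = (-0.1080, -0.1080, 0)
Detected image corners:
  c0 = (436.001100, 208.429048) px
  c1 = (546.443538, 260.688941) px
  c2 = (582.375193, 150.815171) px
  c3 = (476.860197, 102.282171) px
Planar DLT: solve 8×8 A·h = b for H (H[2,2]=1):
  H  [+472.83849 -295.17781 +510.59079]
  H  [+223.62970 +458.48560 +179.07002]
  H  [-0.05247 -0.22992 +1.00000]
B = K⁻¹H; ‖b₁‖=0.968700, ‖b₂‖=0.968700; λ = 2/(‖b₁‖+‖b₂‖) = 1.032311, sign → tz>0 ⇒ λ=+1.032311
r₁ = λ·B[:,0] = (+0.91239,+0.40572,-0.05416); r₂ = λ·B[:,1] = (-0.40643,+0.88231,-0.23735)
r₃ = r₁×r₂ = (-0.04851,+0.23857,+0.96991); SVD([r₁ r₂ r₃]) → R = UVᵀ:
  R  [+0.91239 -0.40643 -0.04851]
  R  [+0.40572 +0.88231 +0.23857]
  R  [-0.05416 -0.23735 +0.96991]
t = (+0.32895, -0.10533, +1.03231) m
tr R = 2.764620; θ = arccos((tr R − 1)/2) = 0.490048 rad = 28.078°
axis k = ((R−Rᵀ)₃₂, (R−Rᵀ)₁₃, (R−Rᵀ)₂₁) / (2 sinθ) = (-0.505580, +0.006004, +0.862759)
rvec = θ·k = (-0.247759, +0.002942, +0.422793)

rvec=(-0.2478, 0.0029, 0.4228) tvec=(0.3290, -0.1053, 1.0323)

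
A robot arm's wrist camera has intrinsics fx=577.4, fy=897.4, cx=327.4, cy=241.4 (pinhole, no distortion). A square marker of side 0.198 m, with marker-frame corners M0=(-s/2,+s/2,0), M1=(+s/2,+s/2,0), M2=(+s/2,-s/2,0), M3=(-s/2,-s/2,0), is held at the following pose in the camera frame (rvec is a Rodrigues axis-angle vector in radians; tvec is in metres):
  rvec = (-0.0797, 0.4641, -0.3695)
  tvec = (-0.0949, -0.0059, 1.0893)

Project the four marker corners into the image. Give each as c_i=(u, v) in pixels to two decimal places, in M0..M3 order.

c0=(252.69, 339.91) c1=(338.51, 284.91) c2=(302.71, 128.08) c3=(221.84, 193.02)

Intrinsics K: fx=577.4, fy=897.4, cx=327.4, cy=241.4
Marker side s = 0.198 m; corners in marker frame (Z=0):
  M0 = (-0.0990, +0.0990, 0)
  M1 = (+0.0990, +0.0990, 0)
  M2 = (+0.0990, -0.0990, 0)
  M3 = (-0.0990, -0.0990, 0)
rvec = (-0.0797, 0.4641, -0.3695), |rvec| = θ = 0.59856 rad = 34.295°
Rodrigues: sinθ=0.56345, 1−cosθ=0.17385; R = I + sinθ·[k]× + (1−cosθ)·[k]×²:
    [+0.82923 +0.32988 +0.45117]
    [-0.36578 +0.93067 -0.00819]
    [-0.42259 -0.15824 +0.89240]
t = (-0.0949, -0.0059, 1.0893) m
M0: Pc = R·M0+t = (-0.14434, +0.12245, +1.11547); u = 577.4·(-0.14434)/1.11547 + 327.4 = 252.6876, v = 897.4·(+0.12245)/1.11547 + 241.4 = 339.9098
M1: Pc = R·M1+t = (+0.01985, +0.05002, +1.03180); u = 577.4·(+0.01985)/1.03180 + 327.4 = 338.5093, v = 897.4·(+0.05002)/1.03180 + 241.4 = 284.9081
M2: Pc = R·M2+t = (-0.04546, -0.13425, +1.06313); u = 577.4·(-0.04546)/1.06313 + 327.4 = 302.7078, v = 897.4·(-0.13425)/1.06313 + 241.4 = 128.0797
M3: Pc = R·M3+t = (-0.20965, -0.06182, +1.14680); u = 577.4·(-0.20965)/1.14680 + 327.4 = 221.8429, v = 897.4·(-0.06182)/1.14680 + 241.4 = 193.0212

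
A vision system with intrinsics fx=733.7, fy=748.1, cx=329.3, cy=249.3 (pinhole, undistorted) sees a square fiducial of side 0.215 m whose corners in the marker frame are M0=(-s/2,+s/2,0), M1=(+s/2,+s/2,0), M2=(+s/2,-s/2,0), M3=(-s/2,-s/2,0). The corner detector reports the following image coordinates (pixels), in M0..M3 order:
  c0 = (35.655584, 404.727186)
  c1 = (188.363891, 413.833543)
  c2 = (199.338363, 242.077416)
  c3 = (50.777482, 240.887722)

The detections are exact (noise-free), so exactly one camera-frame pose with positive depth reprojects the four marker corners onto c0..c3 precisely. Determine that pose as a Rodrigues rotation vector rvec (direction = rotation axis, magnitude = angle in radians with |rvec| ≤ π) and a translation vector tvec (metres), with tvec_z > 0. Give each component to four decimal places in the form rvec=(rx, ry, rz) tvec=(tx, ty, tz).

rvec=(-0.1453, 0.2073, 0.0246) tvec=(-0.2786, 0.0961, 0.9625)

Intrinsics K: fx=733.7, fy=748.1, cx=329.3, cy=249.3
Marker side s = 0.215 m; corners in marker frame (Z=0):
  M0 = (-0.1075, +0.1075, 0)
  M1 = (+0.1075, +0.1075, 0)
  M2 = (+0.1075, -0.1075, 0)
  M3 = (-0.1075, -0.1075, 0)
Detected image corners:
  c0 = (35.655584, 404.727186) px
  c1 = (188.363891, 413.833543) px
  c2 = (199.338363, 242.077416) px
  c3 = (50.777482, 240.887722) px
Planar DLT: solve 8×8 A·h = b for H (H[2,2]=1):
  H  [+674.99619 -78.29853 +116.89641]
  H  [-46.28373 +732.30281 +323.99907]
  H  [-0.21494 -0.14668 +1.00000]
B = K⁻¹H; ‖b₁‖=1.038982, ‖b₂‖=1.038982; λ = 2/(‖b₁‖+‖b₂‖) = 0.962480, sign → tz>0 ⇒ λ=+0.962480
r₁ = λ·B[:,0] = (+0.97832,+0.00939,-0.20688); r₂ = λ·B[:,1] = (-0.03935,+0.98920,-0.14118)
r₃ = r₁×r₂ = (+0.20332,+0.14626,+0.96813); SVD([r₁ r₂ r₃]) → R = UVᵀ:
  R  [+0.97832 -0.03935 +0.20332]
  R  [+0.00939 +0.98920 +0.14626]
  R  [-0.20688 -0.14118 +0.96813]
t = (-0.27863, +0.09611, +0.96248) m
tr R = 2.935652; θ = arccos((tr R − 1)/2) = 0.254354 rad = 14.573°
axis k = ((R−Rᵀ)₃₂, (R−Rᵀ)₁₃, (R−Rᵀ)₂₁) / (2 sinθ) = (-0.571162, +0.815103, +0.096860)
rvec = θ·k = (-0.145277, +0.207325, +0.024637)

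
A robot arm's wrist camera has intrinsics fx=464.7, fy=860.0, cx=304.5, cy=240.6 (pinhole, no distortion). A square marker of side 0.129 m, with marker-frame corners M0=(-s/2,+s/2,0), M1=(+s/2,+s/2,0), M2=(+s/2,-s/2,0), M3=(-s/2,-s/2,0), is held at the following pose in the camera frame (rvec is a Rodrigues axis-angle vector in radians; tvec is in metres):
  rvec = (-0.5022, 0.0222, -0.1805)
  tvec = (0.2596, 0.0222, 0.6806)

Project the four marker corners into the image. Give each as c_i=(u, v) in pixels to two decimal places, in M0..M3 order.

Intrinsics K: fx=464.7, fy=860.0, cx=304.5, cy=240.6
Marker side s = 0.129 m; corners in marker frame (Z=0):
  M0 = (-0.0645, +0.0645, 0)
  M1 = (+0.0645, +0.0645, 0)
  M2 = (+0.0645, -0.0645, 0)
  M3 = (-0.0645, -0.0645, 0)
rvec = (-0.5022, 0.0222, -0.1805), |rvec| = θ = 0.53411 rad = 30.602°
Rodrigues: sinθ=0.50908, 1−cosθ=0.13928; R = I + sinθ·[k]× + (1−cosθ)·[k]×²:
    [+0.98385 +0.16660 +0.06542]
    [-0.17748 +0.86096 +0.47670]
    [+0.02310 -0.48062 +0.87663]
t = (0.2596, 0.0222, 0.6806) m
M0: Pc = R·M0+t = (+0.20689, +0.08918, +0.64811); u = 464.7·(+0.20689)/0.64811 + 304.5 = 452.8395, v = 860.0·(+0.08918)/0.64811 + 240.6 = 358.9354
M1: Pc = R·M1+t = (+0.33380, +0.06628, +0.65109); u = 464.7·(+0.33380)/0.65109 + 304.5 = 542.7447, v = 860.0·(+0.06628)/0.65109 + 240.6 = 328.1524
M2: Pc = R·M2+t = (+0.31231, -0.04478, +0.71309); u = 464.7·(+0.31231)/0.71309 + 304.5 = 508.0255, v = 860.0·(-0.04478)/0.71309 + 240.6 = 186.5949
M3: Pc = R·M3+t = (+0.18540, -0.02188, +0.71011); u = 464.7·(+0.18540)/0.71011 + 304.5 = 425.8242, v = 860.0·(-0.02188)/0.71011 + 240.6 = 214.0963

c0=(452.84, 358.94) c1=(542.74, 328.15) c2=(508.03, 186.59) c3=(425.82, 214.10)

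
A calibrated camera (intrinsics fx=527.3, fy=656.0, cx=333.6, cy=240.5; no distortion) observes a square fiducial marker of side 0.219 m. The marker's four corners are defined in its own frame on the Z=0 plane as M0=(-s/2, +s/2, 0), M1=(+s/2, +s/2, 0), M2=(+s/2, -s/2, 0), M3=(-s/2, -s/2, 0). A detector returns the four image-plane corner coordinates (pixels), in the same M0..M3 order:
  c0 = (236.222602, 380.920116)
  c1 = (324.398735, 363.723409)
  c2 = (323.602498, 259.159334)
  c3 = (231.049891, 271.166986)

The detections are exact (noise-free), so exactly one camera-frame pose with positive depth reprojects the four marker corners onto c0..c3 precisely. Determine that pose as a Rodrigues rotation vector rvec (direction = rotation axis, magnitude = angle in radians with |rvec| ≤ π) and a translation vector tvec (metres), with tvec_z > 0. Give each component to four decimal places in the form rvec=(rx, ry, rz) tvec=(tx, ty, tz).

rvec=(0.2663, -0.3290, -0.0486) tvec=(-0.1269, 0.1512, 1.2505)

Intrinsics K: fx=527.3, fy=656.0, cx=333.6, cy=240.5
Marker side s = 0.219 m; corners in marker frame (Z=0):
  M0 = (-0.1095, +0.1095, 0)
  M1 = (+0.1095, +0.1095, 0)
  M2 = (+0.1095, -0.1095, 0)
  M3 = (-0.1095, -0.1095, 0)
Detected image corners:
  c0 = (236.222602, 380.920116) px
  c1 = (324.398735, 363.723409) px
  c2 = (323.602498, 259.159334) px
  c3 = (231.049891, 271.166986) px
Planar DLT: solve 8×8 A·h = b for H (H[2,2]=1):
  H  [+482.12893 +72.71092 +280.09069]
  H  [+12.77233 +556.84038 +319.79149]
  H  [+0.25012 +0.21289 +1.00000]
B = K⁻¹H; ‖b₁‖=0.799659, ‖b₂‖=0.799659; λ = 2/(‖b₁‖+‖b₂‖) = 1.250533, sign → tz>0 ⇒ λ=+1.250533
r₁ = λ·B[:,0] = (+0.94552,-0.09033,+0.31279); r₂ = λ·B[:,1] = (+0.00401,+0.96390,+0.26622)
r₃ = r₁×r₂ = (-0.32554,-0.25046,+0.91175); SVD([r₁ r₂ r₃]) → R = UVᵀ:
  R  [+0.94552 +0.00401 -0.32554]
  R  [-0.09033 +0.96390 -0.25046]
  R  [+0.31279 +0.26622 +0.91175]
t = (-0.12690, +0.15115, +1.25053) m
tr R = 2.821172; θ = arccos((tr R − 1)/2) = 0.426096 rad = 24.414°
axis k = ((R−Rᵀ)₃₂, (R−Rᵀ)₁₃, (R−Rᵀ)₂₁) / (2 sinθ) = (+0.625044, -0.772202, -0.114122)
rvec = θ·k = (+0.266329, -0.329033, -0.048627)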